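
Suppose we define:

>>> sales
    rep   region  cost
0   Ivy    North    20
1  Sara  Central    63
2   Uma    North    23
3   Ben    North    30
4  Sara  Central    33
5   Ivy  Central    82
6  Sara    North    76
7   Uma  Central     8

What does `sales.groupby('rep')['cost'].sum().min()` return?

30

group by rep, sum of cost:
rep
Ben      30
Ivy     102
Sara    172
Uma      31
Name: cost, dtype: int64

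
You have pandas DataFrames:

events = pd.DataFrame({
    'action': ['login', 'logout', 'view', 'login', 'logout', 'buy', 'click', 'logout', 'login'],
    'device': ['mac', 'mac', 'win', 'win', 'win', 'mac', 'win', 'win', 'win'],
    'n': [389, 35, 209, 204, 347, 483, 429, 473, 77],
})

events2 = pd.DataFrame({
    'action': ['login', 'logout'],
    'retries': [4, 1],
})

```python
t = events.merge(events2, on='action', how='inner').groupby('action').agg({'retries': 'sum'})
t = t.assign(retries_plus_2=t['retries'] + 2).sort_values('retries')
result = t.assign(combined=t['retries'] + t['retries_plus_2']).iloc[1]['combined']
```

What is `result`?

merge on 'action' (how='inner') → 6 rows:
   action device    n  retries
0   login    mac  389        4
1  logout    mac   35        1
2   login    win  204        4
3  logout    win  347        1
4  logout    win  473        1
5   login    win   77        4
group by action, sum of retries:
        retries
action         
login        12
logout        3
add column retries_plus_2 = t['retries'] + 2:
        retries  retries_plus_2
action                         
login        12              14
logout        3               5
sort by retries:
        retries  retries_plus_2
action                         
logout        3               5
login        12              14
add column combined = t['retries'] + t['retries_plus_2']:
        retries  retries_plus_2  combined
action                                   
logout        3               5         8
login        12              14        26
Taking the value at position 1, column 'combined' gives 26.

26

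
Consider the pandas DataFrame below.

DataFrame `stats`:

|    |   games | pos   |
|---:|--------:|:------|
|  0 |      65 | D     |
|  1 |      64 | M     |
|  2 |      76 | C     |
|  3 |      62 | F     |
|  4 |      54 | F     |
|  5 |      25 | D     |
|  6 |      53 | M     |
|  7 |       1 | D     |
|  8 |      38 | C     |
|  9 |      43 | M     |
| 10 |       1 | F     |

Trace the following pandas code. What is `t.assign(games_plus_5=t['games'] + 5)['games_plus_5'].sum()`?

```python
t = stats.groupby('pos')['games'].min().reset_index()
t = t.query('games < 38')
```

12

group by pos, min of games:
pos
C    38
D     1
F     1
M    43
Name: games, dtype: int64
reset_index():
  pos  games
0   C     38
1   D      1
2   F      1
3   M     43
filter rows where games < 38:
  pos  games
1   D      1
2   F      1
add column games_plus_5 = t['games'] + 5:
  pos  games  games_plus_5
1   D      1             6
2   F      1             6
The sum of column 'games_plus_5' is 12.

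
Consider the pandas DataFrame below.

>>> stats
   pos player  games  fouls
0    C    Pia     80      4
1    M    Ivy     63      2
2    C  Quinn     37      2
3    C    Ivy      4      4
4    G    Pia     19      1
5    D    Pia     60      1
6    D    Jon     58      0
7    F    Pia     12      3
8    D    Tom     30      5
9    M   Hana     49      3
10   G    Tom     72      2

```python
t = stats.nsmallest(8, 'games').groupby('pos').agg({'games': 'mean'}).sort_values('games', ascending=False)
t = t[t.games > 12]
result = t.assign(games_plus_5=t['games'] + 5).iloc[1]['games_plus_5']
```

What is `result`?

take 8 rows with smallest games:
  pos player  games  fouls
3   C    Ivy      4      4
7   F    Pia     12      3
4   G    Pia     19      1
8   D    Tom     30      5
2   C  Quinn     37      2
9   M   Hana     49      3
6   D    Jon     58      0
5   D    Pia     60      1
group by pos, mean of games:
         games
pos           
C    20.500000
D    49.333333
F    12.000000
G    19.000000
M    49.000000
sort by games descending:
         games
pos           
D    49.333333
M    49.000000
C    20.500000
G    19.000000
F    12.000000
filter rows where games > 12:
         games
pos           
D    49.333333
M    49.000000
C    20.500000
G    19.000000
add column games_plus_5 = t['games'] + 5:
         games  games_plus_5
pos                         
D    49.333333     54.333333
M    49.000000     54.000000
C    20.500000     25.500000
G    19.000000     24.000000
Reading off the value at position 1, column 'games_plus_5', we get 54.0.

54.0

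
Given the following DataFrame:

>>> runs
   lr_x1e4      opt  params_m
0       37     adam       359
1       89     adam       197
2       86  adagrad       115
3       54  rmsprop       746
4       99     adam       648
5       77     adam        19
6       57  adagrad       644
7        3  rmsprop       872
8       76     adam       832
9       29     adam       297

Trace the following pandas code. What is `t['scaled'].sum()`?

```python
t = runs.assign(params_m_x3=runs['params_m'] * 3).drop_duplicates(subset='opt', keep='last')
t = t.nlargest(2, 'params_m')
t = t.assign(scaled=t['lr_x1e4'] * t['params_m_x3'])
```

117972

add column params_m_x3 = runs['params_m'] * 3:
   lr_x1e4      opt  params_m  params_m_x3
0       37     adam       359         1077
1       89     adam       197          591
2       86  adagrad       115          345
3       54  rmsprop       746         2238
4       99     adam       648         1944
5       77     adam        19           57
6       57  adagrad       644         1932
7        3  rmsprop       872         2616
8       76     adam       832         2496
9       29     adam       297          891
drop duplicate opt (keep=last):
   lr_x1e4      opt  params_m  params_m_x3
6       57  adagrad       644         1932
7        3  rmsprop       872         2616
9       29     adam       297          891
take 2 rows with largest params_m:
   lr_x1e4      opt  params_m  params_m_x3
7        3  rmsprop       872         2616
6       57  adagrad       644         1932
add column scaled = t['lr_x1e4'] * t['params_m_x3']:
   lr_x1e4      opt  params_m  params_m_x3  scaled
7        3  rmsprop       872         2616    7848
6       57  adagrad       644         1932  110124
Taking the sum of column 'scaled' gives 117972.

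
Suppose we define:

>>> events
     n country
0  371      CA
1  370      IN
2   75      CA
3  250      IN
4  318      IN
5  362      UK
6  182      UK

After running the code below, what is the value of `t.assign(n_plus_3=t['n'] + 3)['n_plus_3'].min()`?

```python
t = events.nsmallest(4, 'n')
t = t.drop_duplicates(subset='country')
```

take 4 rows with smallest n:
     n country
2   75      CA
6  182      UK
3  250      IN
4  318      IN
drop duplicate country (keep=first):
     n country
2   75      CA
6  182      UK
3  250      IN
add column n_plus_3 = t['n'] + 3:
     n country  n_plus_3
2   75      CA        78
6  182      UK       185
3  250      IN       253
Reading off the min of column 'n_plus_3', we get 78.

78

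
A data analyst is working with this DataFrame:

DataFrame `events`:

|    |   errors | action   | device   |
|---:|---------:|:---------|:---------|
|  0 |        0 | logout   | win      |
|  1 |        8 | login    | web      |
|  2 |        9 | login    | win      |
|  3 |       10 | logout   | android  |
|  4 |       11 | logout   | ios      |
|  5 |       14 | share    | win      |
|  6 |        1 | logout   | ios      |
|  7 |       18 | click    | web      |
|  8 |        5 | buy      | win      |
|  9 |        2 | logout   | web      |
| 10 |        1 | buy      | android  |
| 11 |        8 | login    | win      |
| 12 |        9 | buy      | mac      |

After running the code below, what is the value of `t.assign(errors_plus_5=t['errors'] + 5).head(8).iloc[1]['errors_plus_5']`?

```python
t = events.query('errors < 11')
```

filter rows where errors < 11:
    errors  action   device
0        0  logout      win
1        8   login      web
2        9   login      win
3       10  logout  android
6        1  logout      ios
8        5     buy      win
9        2  logout      web
10       1     buy  android
11       8   login      win
12       9     buy      mac
add column errors_plus_5 = t['errors'] + 5:
    errors  action   device  errors_plus_5
0        0  logout      win              5
1        8   login      web             13
2        9   login      win             14
3       10  logout  android             15
6        1  logout      ios              6
8        5     buy      win             10
9        2  logout      web              7
10       1     buy  android              6
11       8   login      win             13
12       9     buy      mac             14
take first 8 rows:
    errors  action   device  errors_plus_5
0        0  logout      win              5
1        8   login      web             13
2        9   login      win             14
3       10  logout  android             15
6        1  logout      ios              6
8        5     buy      win             10
9        2  logout      web              7
10       1     buy  android              6
value at position 1, column 'errors_plus_5' → 13

13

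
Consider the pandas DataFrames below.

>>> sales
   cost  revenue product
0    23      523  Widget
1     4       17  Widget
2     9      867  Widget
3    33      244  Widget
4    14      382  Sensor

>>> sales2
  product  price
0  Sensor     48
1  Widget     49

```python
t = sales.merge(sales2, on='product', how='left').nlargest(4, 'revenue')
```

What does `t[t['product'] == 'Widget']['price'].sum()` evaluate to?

147

merge on 'product' (how='left') → 5 rows:
   cost  revenue product  price
0    23      523  Widget     49
1     4       17  Widget     49
2     9      867  Widget     49
3    33      244  Widget     49
4    14      382  Sensor     48
take 4 rows with largest revenue:
   cost  revenue product  price
2     9      867  Widget     49
0    23      523  Widget     49
4    14      382  Sensor     48
3    33      244  Widget     49
filter rows where product == 'Widget':
   cost  revenue product  price
2     9      867  Widget     49
0    23      523  Widget     49
3    33      244  Widget     49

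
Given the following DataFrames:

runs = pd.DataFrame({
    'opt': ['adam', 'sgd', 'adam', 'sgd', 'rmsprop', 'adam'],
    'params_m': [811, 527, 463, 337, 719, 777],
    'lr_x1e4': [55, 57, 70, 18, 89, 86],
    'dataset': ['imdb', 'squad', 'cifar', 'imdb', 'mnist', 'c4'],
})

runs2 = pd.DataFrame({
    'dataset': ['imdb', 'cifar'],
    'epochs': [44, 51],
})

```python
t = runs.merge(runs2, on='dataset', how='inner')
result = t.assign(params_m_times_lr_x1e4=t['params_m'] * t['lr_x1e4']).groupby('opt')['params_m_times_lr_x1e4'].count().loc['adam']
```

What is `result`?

merge on 'dataset' (how='inner') → 3 rows:
    opt  params_m  lr_x1e4 dataset  epochs
0  adam       811       55    imdb      44
1  adam       463       70   cifar      51
2   sgd       337       18    imdb      44
add column params_m_times_lr_x1e4 = t['params_m'] * t['lr_x1e4']:
    opt  params_m  lr_x1e4 dataset  epochs  params_m_times_lr_x1e4
0  adam       811       55    imdb      44                   44605
1  adam       463       70   cifar      51                   32410
2   sgd       337       18    imdb      44                    6066
group by opt, count of params_m_times_lr_x1e4:
opt
adam    2
sgd     1
Name: params_m_times_lr_x1e4, dtype: int64

2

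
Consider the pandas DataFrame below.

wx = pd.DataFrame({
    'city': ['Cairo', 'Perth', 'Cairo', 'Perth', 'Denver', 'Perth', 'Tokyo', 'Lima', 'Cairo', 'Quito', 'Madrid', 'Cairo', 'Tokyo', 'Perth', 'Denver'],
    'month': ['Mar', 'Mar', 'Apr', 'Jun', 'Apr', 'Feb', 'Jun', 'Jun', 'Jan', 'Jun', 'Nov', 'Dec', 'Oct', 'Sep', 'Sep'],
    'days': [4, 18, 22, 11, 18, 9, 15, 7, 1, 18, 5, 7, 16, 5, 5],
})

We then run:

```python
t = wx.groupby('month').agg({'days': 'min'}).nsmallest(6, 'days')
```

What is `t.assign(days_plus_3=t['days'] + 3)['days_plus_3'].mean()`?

group by month, min of days:
       days
month      
Apr      18
Dec       7
Feb       9
Jan       1
Jun       7
Mar       4
Nov       5
Oct      16
Sep       5
take 6 rows with smallest days:
       days
month      
Jan       1
Mar       4
Nov       5
Sep       5
Dec       7
Jun       7
add column days_plus_3 = t['days'] + 3:
       days  days_plus_3
month                   
Jan       1            4
Mar       4            7
Nov       5            8
Sep       5            8
Dec       7           10
Jun       7           10
Finally, mean of column 'days_plus_3' = 7.83333333333.

7.83333333333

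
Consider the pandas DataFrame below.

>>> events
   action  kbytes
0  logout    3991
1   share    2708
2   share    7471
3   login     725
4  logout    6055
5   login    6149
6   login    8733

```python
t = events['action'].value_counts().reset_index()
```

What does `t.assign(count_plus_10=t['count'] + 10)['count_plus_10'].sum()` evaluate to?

37

value_counts of action:
action
login     3
logout    2
share     2
Name: count, dtype: int64
reset_index():
   action  count
0   login      3
1  logout      2
2   share      2
add column count_plus_10 = t['count'] + 10:
   action  count  count_plus_10
0   login      3             13
1  logout      2             12
2   share      2             12
Hence 37.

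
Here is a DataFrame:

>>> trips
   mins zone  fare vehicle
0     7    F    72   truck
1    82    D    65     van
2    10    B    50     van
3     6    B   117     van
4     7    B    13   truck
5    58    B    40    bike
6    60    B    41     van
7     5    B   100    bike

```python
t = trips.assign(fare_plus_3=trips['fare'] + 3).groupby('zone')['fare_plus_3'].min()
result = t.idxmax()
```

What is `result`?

add column fare_plus_3 = trips['fare'] + 3:
   mins zone  fare vehicle  fare_plus_3
0     7    F    72   truck           75
1    82    D    65     van           68
2    10    B    50     van           53
3     6    B   117     van          120
4     7    B    13   truck           16
5    58    B    40    bike           43
6    60    B    41     van           44
7     5    B   100    bike          103
group by zone, min of fare_plus_3:
zone
B    16
D    68
F    75
Name: fare_plus_3, dtype: int64
Reading off the label with the largest value, we get F.

F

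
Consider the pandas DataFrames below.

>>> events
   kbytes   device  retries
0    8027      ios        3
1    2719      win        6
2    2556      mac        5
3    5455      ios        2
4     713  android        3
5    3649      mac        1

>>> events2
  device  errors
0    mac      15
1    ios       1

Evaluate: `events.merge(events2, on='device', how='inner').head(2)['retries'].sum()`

merge on 'device' (how='inner') → 4 rows:
   kbytes device  retries  errors
0    8027    ios        3       1
1    2556    mac        5      15
2    5455    ios        2       1
3    3649    mac        1      15
take first 2 rows:
   kbytes device  retries  errors
0    8027    ios        3       1
1    2556    mac        5      15
Hence 8.

8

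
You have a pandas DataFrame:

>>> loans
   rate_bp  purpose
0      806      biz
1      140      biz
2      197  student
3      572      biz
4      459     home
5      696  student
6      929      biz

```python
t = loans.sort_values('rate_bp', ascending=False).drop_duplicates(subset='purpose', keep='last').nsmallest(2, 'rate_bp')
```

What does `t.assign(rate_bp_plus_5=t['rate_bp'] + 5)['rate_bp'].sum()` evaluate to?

sort by rate_bp descending:
   rate_bp  purpose
6      929      biz
0      806      biz
5      696  student
3      572      biz
4      459     home
2      197  student
1      140      biz
drop duplicate purpose (keep=last):
   rate_bp  purpose
4      459     home
2      197  student
1      140      biz
take 2 rows with smallest rate_bp:
   rate_bp  purpose
1      140      biz
2      197  student
add column rate_bp_plus_5 = t['rate_bp'] + 5:
   rate_bp  purpose  rate_bp_plus_5
1      140      biz             145
2      197  student             202

337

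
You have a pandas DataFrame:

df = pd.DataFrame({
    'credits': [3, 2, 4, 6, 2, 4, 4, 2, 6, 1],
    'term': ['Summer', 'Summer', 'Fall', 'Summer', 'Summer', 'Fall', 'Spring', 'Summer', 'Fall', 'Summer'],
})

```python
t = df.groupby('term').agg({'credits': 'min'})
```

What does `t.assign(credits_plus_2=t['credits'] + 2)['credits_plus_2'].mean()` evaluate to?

group by term, min of credits:
        credits
term           
Fall          4
Spring        4
Summer        1
add column credits_plus_2 = t['credits'] + 2:
        credits  credits_plus_2
term                           
Fall          4               6
Spring        4               6
Summer        1               3
Then the mean of column 'credits_plus_2': 5.0

5.0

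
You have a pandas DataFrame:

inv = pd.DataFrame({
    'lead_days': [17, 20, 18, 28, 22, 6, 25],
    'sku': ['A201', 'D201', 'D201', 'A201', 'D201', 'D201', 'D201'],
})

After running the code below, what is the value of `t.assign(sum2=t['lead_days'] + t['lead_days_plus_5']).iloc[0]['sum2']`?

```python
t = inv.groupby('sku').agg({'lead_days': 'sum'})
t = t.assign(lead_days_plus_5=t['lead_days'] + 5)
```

95

group by sku, sum of lead_days:
      lead_days
sku            
A201         45
D201         91
add column lead_days_plus_5 = t['lead_days'] + 5:
      lead_days  lead_days_plus_5
sku                              
A201         45                50
D201         91                96
add column sum2 = t['lead_days'] + t['lead_days_plus_5']:
      lead_days  lead_days_plus_5  sum2
sku                                    
A201         45                50    95
D201         91                96   187
Then the value at position 0, column 'sum2': 95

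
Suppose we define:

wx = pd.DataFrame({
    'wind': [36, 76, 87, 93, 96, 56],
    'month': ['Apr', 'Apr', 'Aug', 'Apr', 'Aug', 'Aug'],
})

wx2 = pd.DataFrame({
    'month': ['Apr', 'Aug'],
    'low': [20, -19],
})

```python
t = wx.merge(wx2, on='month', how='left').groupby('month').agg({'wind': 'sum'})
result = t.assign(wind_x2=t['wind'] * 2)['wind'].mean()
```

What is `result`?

merge on 'month' (how='left') → 6 rows:
   wind month  low
0    36   Apr   20
1    76   Apr   20
2    87   Aug  -19
3    93   Apr   20
4    96   Aug  -19
5    56   Aug  -19
group by month, sum of wind:
       wind
month      
Apr     205
Aug     239
add column wind_x2 = t['wind'] * 2:
       wind  wind_x2
month               
Apr     205      410
Aug     239      478
Reading off the mean of column 'wind', we get 222.0.

222.0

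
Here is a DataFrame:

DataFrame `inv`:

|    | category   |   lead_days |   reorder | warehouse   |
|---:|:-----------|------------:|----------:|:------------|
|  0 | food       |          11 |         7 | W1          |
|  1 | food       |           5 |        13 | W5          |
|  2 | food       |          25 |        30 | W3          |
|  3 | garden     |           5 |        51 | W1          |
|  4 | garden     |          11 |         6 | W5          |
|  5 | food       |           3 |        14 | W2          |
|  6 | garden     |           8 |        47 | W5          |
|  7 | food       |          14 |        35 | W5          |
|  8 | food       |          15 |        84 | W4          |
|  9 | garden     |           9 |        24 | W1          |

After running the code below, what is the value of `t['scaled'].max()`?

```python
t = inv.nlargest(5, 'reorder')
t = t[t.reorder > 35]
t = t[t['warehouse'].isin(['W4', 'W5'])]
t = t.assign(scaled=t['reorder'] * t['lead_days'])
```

1260

take 5 rows with largest reorder:
  category  lead_days  reorder warehouse
8     food         15       84        W4
3   garden          5       51        W1
6   garden          8       47        W5
7     food         14       35        W5
2     food         25       30        W3
filter rows where reorder > 35:
  category  lead_days  reorder warehouse
8     food         15       84        W4
3   garden          5       51        W1
6   garden          8       47        W5
filter rows where warehouse in ['W4', 'W5']:
  category  lead_days  reorder warehouse
8     food         15       84        W4
6   garden          8       47        W5
add column scaled = t['reorder'] * t['lead_days']:
  category  lead_days  reorder warehouse  scaled
8     food         15       84        W4    1260
6   garden          8       47        W5     376
Taking the max of column 'scaled' gives 1260.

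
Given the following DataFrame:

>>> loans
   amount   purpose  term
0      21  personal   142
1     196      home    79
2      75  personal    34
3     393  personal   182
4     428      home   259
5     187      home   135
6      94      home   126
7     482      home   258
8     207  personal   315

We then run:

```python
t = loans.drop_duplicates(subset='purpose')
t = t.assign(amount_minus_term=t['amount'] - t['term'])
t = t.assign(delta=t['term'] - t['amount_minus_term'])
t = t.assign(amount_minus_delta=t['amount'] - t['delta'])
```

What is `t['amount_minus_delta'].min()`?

-242

drop duplicate purpose (keep=first):
   amount   purpose  term
0      21  personal   142
1     196      home    79
add column amount_minus_term = t['amount'] - t['term']:
   amount   purpose  term  amount_minus_term
0      21  personal   142               -121
1     196      home    79                117
add column delta = t['term'] - t['amount_minus_term']:
   amount   purpose  term  amount_minus_term  delta
0      21  personal   142               -121    263
1     196      home    79                117    -38
add column amount_minus_delta = t['amount'] - t['delta']:
   amount   purpose  term  amount_minus_term  delta  amount_minus_delta
0      21  personal   142               -121    263                -242
1     196      home    79                117    -38                 234
Then the min of column 'amount_minus_delta': -242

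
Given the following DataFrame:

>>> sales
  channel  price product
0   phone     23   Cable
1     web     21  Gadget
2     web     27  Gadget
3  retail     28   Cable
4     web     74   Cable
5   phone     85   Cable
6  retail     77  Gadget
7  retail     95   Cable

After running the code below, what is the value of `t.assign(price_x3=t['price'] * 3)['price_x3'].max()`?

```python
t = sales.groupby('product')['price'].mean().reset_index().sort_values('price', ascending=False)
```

group by product, mean of price:
product
Cable     61.000000
Gadget    41.666667
Name: price, dtype: float64
reset_index():
  product      price
0   Cable  61.000000
1  Gadget  41.666667
sort by price descending:
  product      price
0   Cable  61.000000
1  Gadget  41.666667
add column price_x3 = t['price'] * 3:
  product      price  price_x3
0   Cable  61.000000     183.0
1  Gadget  41.666667     125.0
Hence 183.0.

183.0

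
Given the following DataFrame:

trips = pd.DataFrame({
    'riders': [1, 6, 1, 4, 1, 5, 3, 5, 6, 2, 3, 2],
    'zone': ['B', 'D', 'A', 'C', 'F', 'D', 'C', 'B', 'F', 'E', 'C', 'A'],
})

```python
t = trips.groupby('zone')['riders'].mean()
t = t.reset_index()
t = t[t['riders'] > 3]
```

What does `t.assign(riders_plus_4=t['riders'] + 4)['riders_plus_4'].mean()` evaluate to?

8.11111111111

group by zone, mean of riders:
zone
A    1.500000
B    3.000000
C    3.333333
D    5.500000
E    2.000000
F    3.500000
Name: riders, dtype: float64
reset_index():
  zone    riders
0    A  1.500000
1    B  3.000000
2    C  3.333333
3    D  5.500000
4    E  2.000000
5    F  3.500000
filter rows where riders > 3:
  zone    riders
2    C  3.333333
3    D  5.500000
5    F  3.500000
add column riders_plus_4 = t['riders'] + 4:
  zone    riders  riders_plus_4
2    C  3.333333       7.333333
3    D  5.500000       9.500000
5    F  3.500000       7.500000
Finally, mean of column 'riders_plus_4' = 8.11111111111.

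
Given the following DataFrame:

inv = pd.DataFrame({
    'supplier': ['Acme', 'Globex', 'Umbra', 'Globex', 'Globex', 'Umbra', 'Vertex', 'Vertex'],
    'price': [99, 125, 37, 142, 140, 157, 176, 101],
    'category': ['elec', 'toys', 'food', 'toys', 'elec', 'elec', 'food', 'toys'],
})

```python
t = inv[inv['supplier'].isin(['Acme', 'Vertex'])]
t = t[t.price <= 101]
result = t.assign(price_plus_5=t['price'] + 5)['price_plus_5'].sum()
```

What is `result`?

filter rows where supplier in ['Acme', 'Vertex']:
  supplier  price category
0     Acme     99     elec
6   Vertex    176     food
7   Vertex    101     toys
filter rows where price <= 101:
  supplier  price category
0     Acme     99     elec
7   Vertex    101     toys
add column price_plus_5 = t['price'] + 5:
  supplier  price category  price_plus_5
0     Acme     99     elec           104
7   Vertex    101     toys           106
Finally, sum of column 'price_plus_5' = 210.

210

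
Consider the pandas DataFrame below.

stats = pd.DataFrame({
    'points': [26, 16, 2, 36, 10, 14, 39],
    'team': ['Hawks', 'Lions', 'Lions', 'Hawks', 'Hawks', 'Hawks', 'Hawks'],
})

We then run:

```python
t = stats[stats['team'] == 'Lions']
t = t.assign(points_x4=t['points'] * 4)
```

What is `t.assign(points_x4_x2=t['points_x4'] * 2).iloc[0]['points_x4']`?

64

filter rows where team == 'Lions':
   points   team
1      16  Lions
2       2  Lions
add column points_x4 = t['points'] * 4:
   points   team  points_x4
1      16  Lions         64
2       2  Lions          8
add column points_x4_x2 = t['points_x4'] * 2:
   points   team  points_x4  points_x4_x2
1      16  Lions         64           128
2       2  Lions          8            16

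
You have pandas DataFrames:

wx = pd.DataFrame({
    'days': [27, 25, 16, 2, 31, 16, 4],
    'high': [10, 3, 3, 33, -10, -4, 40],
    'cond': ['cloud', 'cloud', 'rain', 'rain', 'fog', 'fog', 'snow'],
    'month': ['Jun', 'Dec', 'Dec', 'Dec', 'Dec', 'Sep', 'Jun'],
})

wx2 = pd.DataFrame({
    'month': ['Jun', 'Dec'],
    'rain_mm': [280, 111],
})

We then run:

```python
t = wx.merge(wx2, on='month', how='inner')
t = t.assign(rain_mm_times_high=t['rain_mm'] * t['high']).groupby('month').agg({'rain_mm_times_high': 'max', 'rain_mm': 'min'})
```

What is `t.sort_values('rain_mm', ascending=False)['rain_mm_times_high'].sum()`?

merge on 'month' (how='inner') → 6 rows:
   days  high   cond month  rain_mm
0    27    10  cloud   Jun      280
1    25     3  cloud   Dec      111
2    16     3   rain   Dec      111
3     2    33   rain   Dec      111
4    31   -10    fog   Dec      111
5     4    40   snow   Jun      280
add column rain_mm_times_high = t['rain_mm'] * t['high']:
   days  high   cond month  rain_mm  rain_mm_times_high
0    27    10  cloud   Jun      280                2800
1    25     3  cloud   Dec      111                 333
2    16     3   rain   Dec      111                 333
3     2    33   rain   Dec      111                3663
4    31   -10    fog   Dec      111               -1110
5     4    40   snow   Jun      280               11200
group by month: max(rain_mm_times_high), min(rain_mm):
       rain_mm_times_high  rain_mm
month                             
Dec                  3663      111
Jun                 11200      280
sort by rain_mm descending:
       rain_mm_times_high  rain_mm
month                             
Jun                 11200      280
Dec                  3663      111
Finally, sum of column 'rain_mm_times_high' = 14863.

14863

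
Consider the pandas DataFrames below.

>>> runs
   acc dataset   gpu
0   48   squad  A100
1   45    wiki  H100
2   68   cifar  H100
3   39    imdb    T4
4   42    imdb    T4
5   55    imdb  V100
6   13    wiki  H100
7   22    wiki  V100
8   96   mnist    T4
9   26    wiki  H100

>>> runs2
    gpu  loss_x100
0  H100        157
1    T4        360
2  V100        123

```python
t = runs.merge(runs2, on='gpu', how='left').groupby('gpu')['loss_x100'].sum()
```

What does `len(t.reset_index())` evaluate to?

merge on 'gpu' (how='left') → 10 rows:
   acc dataset   gpu  loss_x100
0   48   squad  A100        NaN
1   45    wiki  H100      157.0
2   68   cifar  H100      157.0
3   39    imdb    T4      360.0
4   42    imdb    T4      360.0
5   55    imdb  V100      123.0
6   13    wiki  H100      157.0
7   22    wiki  V100      123.0
8   96   mnist    T4      360.0
9   26    wiki  H100      157.0
group by gpu, sum of loss_x100:
gpu
A100       0.0
H100     628.0
T4      1080.0
V100     246.0
Name: loss_x100, dtype: float64
reset_index():
    gpu  loss_x100
0  A100        0.0
1  H100      628.0
2    T4     1080.0
3  V100      246.0
The number of rows is 4.

4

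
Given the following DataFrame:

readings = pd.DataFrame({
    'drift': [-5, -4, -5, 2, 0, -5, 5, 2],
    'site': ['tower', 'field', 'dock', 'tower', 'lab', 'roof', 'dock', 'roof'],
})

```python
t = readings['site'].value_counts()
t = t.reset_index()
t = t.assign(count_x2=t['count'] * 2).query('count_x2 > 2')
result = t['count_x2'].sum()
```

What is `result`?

value_counts of site:
site
tower    2
dock     2
roof     2
field    1
lab      1
Name: count, dtype: int64
reset_index():
    site  count
0  tower      2
1   dock      2
2   roof      2
3  field      1
4    lab      1
add column count_x2 = t['count'] * 2:
    site  count  count_x2
0  tower      2         4
1   dock      2         4
2   roof      2         4
3  field      1         2
4    lab      1         2
filter rows where count_x2 > 2:
    site  count  count_x2
0  tower      2         4
1   dock      2         4
2   roof      2         4
The sum of column 'count_x2' is 12.

12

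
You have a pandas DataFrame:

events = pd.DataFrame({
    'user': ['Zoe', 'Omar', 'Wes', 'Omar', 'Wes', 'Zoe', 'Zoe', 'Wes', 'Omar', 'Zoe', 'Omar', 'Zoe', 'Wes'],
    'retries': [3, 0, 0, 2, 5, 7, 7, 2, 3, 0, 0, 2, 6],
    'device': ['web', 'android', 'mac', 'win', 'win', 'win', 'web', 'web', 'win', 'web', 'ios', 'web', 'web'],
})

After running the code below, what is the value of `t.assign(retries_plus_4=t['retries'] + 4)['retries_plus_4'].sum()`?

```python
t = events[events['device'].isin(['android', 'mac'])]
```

filter rows where device in ['android', 'mac']:
   user  retries   device
1  Omar        0  android
2   Wes        0      mac
add column retries_plus_4 = t['retries'] + 4:
   user  retries   device  retries_plus_4
1  Omar        0  android               4
2   Wes        0      mac               4
The sum of column 'retries_plus_4' is 8.

8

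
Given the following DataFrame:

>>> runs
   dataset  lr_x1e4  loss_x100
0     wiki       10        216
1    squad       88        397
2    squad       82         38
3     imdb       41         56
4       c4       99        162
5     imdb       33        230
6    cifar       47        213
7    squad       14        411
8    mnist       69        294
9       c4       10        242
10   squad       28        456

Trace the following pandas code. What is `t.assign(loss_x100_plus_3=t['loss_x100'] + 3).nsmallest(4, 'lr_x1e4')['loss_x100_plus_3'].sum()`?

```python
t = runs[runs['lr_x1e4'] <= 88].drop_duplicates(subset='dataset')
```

739

filter rows where lr_x1e4 <= 88:
   dataset  lr_x1e4  loss_x100
0     wiki       10        216
1    squad       88        397
2    squad       82         38
3     imdb       41         56
5     imdb       33        230
6    cifar       47        213
7    squad       14        411
8    mnist       69        294
9       c4       10        242
10   squad       28        456
drop duplicate dataset (keep=first):
  dataset  lr_x1e4  loss_x100
0    wiki       10        216
1   squad       88        397
3    imdb       41         56
6   cifar       47        213
8   mnist       69        294
9      c4       10        242
add column loss_x100_plus_3 = t['loss_x100'] + 3:
  dataset  lr_x1e4  loss_x100  loss_x100_plus_3
0    wiki       10        216               219
1   squad       88        397               400
3    imdb       41         56                59
6   cifar       47        213               216
8   mnist       69        294               297
9      c4       10        242               245
take 4 rows with smallest lr_x1e4:
  dataset  lr_x1e4  loss_x100  loss_x100_plus_3
0    wiki       10        216               219
9      c4       10        242               245
3    imdb       41         56                59
6   cifar       47        213               216
sum of column 'loss_x100_plus_3' → 739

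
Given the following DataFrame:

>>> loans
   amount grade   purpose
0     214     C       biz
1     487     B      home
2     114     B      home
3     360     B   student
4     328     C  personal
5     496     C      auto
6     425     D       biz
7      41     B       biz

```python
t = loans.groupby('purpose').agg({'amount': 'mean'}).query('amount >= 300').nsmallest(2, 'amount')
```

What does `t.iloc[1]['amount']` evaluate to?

group by purpose, mean of amount:
              amount
purpose             
auto      496.000000
biz       226.666667
home      300.500000
personal  328.000000
student   360.000000
filter rows where amount >= 300:
          amount
purpose         
auto       496.0
home       300.5
personal   328.0
student    360.0
take 2 rows with smallest amount:
          amount
purpose         
home       300.5
personal   328.0
Taking the value at position 1, column 'amount' gives 328.0.

328.0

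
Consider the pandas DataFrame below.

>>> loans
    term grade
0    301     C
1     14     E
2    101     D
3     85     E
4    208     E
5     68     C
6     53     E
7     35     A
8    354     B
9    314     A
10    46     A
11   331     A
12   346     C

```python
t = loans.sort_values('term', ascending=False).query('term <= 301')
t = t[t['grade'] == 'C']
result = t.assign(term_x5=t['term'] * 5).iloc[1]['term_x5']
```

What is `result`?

340

sort by term descending:
    term grade
8    354     B
12   346     C
11   331     A
9    314     A
0    301     C
4    208     E
2    101     D
3     85     E
5     68     C
6     53     E
10    46     A
7     35     A
1     14     E
filter rows where term <= 301:
    term grade
0    301     C
4    208     E
2    101     D
3     85     E
5     68     C
6     53     E
10    46     A
7     35     A
1     14     E
filter rows where grade == 'C':
   term grade
0   301     C
5    68     C
add column term_x5 = t['term'] * 5:
   term grade  term_x5
0   301     C     1505
5    68     C      340
Finally, value at position 1, column 'term_x5' = 340.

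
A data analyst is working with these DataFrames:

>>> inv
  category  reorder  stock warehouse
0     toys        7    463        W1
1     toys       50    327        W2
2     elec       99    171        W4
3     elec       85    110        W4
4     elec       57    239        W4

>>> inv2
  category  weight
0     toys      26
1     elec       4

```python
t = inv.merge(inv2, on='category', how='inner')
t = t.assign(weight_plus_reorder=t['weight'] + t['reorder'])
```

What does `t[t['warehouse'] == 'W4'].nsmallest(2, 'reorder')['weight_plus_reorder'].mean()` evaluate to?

75.0

merge on 'category' (how='inner') → 5 rows:
  category  reorder  stock warehouse  weight
0     toys        7    463        W1      26
1     toys       50    327        W2      26
2     elec       99    171        W4       4
3     elec       85    110        W4       4
4     elec       57    239        W4       4
add column weight_plus_reorder = t['weight'] + t['reorder']:
  category  reorder  stock warehouse  weight  weight_plus_reorder
0     toys        7    463        W1      26                   33
1     toys       50    327        W2      26                   76
2     elec       99    171        W4       4                  103
3     elec       85    110        W4       4                   89
4     elec       57    239        W4       4                   61
filter rows where warehouse == 'W4':
  category  reorder  stock warehouse  weight  weight_plus_reorder
2     elec       99    171        W4       4                  103
3     elec       85    110        W4       4                   89
4     elec       57    239        W4       4                   61
take 2 rows with smallest reorder:
  category  reorder  stock warehouse  weight  weight_plus_reorder
4     elec       57    239        W4       4                   61
3     elec       85    110        W4       4                   89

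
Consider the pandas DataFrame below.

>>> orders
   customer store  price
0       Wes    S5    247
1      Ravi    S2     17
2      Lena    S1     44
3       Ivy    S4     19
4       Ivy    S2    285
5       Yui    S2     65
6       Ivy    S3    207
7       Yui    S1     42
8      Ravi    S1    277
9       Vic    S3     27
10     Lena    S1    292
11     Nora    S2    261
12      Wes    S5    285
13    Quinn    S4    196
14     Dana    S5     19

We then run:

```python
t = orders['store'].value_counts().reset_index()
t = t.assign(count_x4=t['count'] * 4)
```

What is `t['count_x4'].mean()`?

12.0

value_counts of store:
store
S2    4
S1    4
S5    3
S4    2
S3    2
Name: count, dtype: int64
reset_index():
  store  count
0    S2      4
1    S1      4
2    S5      3
3    S4      2
4    S3      2
add column count_x4 = t['count'] * 4:
  store  count  count_x4
0    S2      4        16
1    S1      4        16
2    S5      3        12
3    S4      2         8
4    S3      2         8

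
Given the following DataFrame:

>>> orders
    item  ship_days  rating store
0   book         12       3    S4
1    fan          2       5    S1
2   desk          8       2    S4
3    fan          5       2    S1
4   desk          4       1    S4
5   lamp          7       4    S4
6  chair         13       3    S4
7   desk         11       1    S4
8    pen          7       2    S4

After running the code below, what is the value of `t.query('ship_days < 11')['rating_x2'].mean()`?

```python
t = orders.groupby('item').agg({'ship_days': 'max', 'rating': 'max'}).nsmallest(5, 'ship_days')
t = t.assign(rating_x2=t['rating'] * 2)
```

group by item: max(ship_days), max(rating):
       ship_days  rating
item                    
book          12       3
chair         13       3
desk          11       2
fan            5       5
lamp           7       4
pen            7       2
take 5 rows with smallest ship_days:
      ship_days  rating
item                   
fan           5       5
lamp          7       4
pen           7       2
desk         11       2
book         12       3
add column rating_x2 = t['rating'] * 2:
      ship_days  rating  rating_x2
item                              
fan           5       5         10
lamp          7       4          8
pen           7       2          4
desk         11       2          4
book         12       3          6
filter rows where ship_days < 11:
      ship_days  rating  rating_x2
item                              
fan           5       5         10
lamp          7       4          8
pen           7       2          4
Hence 7.33333333333.

7.33333333333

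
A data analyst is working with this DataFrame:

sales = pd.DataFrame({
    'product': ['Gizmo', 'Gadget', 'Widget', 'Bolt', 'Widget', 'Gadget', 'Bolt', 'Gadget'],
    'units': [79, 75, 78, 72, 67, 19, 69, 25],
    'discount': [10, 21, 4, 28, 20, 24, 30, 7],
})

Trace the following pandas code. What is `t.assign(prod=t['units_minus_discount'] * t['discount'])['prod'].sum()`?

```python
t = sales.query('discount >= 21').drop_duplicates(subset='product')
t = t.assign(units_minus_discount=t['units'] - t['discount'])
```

filter rows where discount >= 21:
  product  units  discount
1  Gadget     75        21
3    Bolt     72        28
5  Gadget     19        24
6    Bolt     69        30
drop duplicate product (keep=first):
  product  units  discount
1  Gadget     75        21
3    Bolt     72        28
add column units_minus_discount = t['units'] - t['discount']:
  product  units  discount  units_minus_discount
1  Gadget     75        21                    54
3    Bolt     72        28                    44
add column prod = t['units_minus_discount'] * t['discount']:
  product  units  discount  units_minus_discount  prod
1  Gadget     75        21                    54  1134
3    Bolt     72        28                    44  1232
So sum() = 2366.

2366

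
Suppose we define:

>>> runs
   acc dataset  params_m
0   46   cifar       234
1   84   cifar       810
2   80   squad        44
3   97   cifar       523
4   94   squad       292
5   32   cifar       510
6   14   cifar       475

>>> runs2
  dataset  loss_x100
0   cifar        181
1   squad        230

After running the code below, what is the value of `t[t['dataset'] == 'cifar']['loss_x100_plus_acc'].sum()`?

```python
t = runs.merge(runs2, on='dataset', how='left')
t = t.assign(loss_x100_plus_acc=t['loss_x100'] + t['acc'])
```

merge on 'dataset' (how='left') → 7 rows:
   acc dataset  params_m  loss_x100
0   46   cifar       234        181
1   84   cifar       810        181
2   80   squad        44        230
3   97   cifar       523        181
4   94   squad       292        230
5   32   cifar       510        181
6   14   cifar       475        181
add column loss_x100_plus_acc = t['loss_x100'] + t['acc']:
   acc dataset  params_m  loss_x100  loss_x100_plus_acc
0   46   cifar       234        181                 227
1   84   cifar       810        181                 265
2   80   squad        44        230                 310
3   97   cifar       523        181                 278
4   94   squad       292        230                 324
5   32   cifar       510        181                 213
6   14   cifar       475        181                 195
filter rows where dataset == 'cifar':
   acc dataset  params_m  loss_x100  loss_x100_plus_acc
0   46   cifar       234        181                 227
1   84   cifar       810        181                 265
3   97   cifar       523        181                 278
5   32   cifar       510        181                 213
6   14   cifar       475        181                 195

1178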